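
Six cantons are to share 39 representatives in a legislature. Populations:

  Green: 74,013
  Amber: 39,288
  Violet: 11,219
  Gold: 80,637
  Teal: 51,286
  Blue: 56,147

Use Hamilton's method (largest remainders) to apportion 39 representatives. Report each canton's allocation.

Green: 9; Amber: 5; Violet: 2; Gold: 10; Teal: 6; Blue: 7

Total 312590; standard divisor 312590/39 ≈ 8015.128.
Standard quotas: Green 9.2342, Amber 4.9017, Violet 1.3997, Gold 10.0606, Teal 6.3986, Blue 7.0051.
Lower quotas: Green 9, Amber 4, Violet 1, Gold 10, Teal 6, Blue 7 (sum 37, leaving 2 seats).
Remainders in descending order: Amber 0.9017, Violet 0.3997, Teal 0.3986, Green 0.2342, Gold 0.0606, Blue 0.0051.
The surplus seats go to Amber, Violet.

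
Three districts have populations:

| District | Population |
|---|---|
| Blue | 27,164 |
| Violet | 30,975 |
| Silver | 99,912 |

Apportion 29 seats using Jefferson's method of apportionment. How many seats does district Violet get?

Standard divisor 158051/29 ≈ 5450.034; standard quotas: Blue 4.984, Violet 5.683, Silver 18.332.
Rounding down gives 4, 5, 18 = 27 seats, so the divisor must be adjusted.
With modified divisor 5200: modified quotas Blue 5.224, Violet 5.957, Silver 19.214.
Rounding down: Blue 5, Violet 5, Silver 19 (total 29).
Violet receives 5.

5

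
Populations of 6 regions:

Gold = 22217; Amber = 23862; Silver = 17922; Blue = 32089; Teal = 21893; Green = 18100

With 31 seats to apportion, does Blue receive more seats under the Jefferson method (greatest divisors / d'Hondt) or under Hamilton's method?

Jefferson: Gold 5, Amber 5, Silver 4, Blue 8, Teal 5, Green 4.
Hamilton: Gold 5, Amber 6, Silver 4, Blue 7, Teal 5, Green 4.
Blue gets 8 under Jefferson and 7 under Hamilton.

Jefferson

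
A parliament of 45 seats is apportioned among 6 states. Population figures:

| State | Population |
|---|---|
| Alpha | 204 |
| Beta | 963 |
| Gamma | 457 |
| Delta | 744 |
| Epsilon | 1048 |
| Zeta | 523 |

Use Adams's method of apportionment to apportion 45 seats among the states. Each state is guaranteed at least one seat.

Alpha=3, Beta=11, Gamma=5, Delta=8, Epsilon=12, Zeta=6

Standard divisor 3939/45 ≈ 87.533; standard quotas: Alpha 2.331, Beta 11.002, Gamma 5.221, Delta 8.500, Epsilon 11.973, Zeta 5.975.
Rounding up gives 3, 12, 6, 9, 12, 6 = 48 seats, so the divisor must be adjusted.
With modified divisor 94: modified quotas Alpha 2.170, Beta 10.245, Gamma 4.862, Delta 7.915, Epsilon 11.149, Zeta 5.564.
Rounding up: Alpha 3, Beta 11, Gamma 5, Delta 8, Epsilon 12, Zeta 6 (total 45).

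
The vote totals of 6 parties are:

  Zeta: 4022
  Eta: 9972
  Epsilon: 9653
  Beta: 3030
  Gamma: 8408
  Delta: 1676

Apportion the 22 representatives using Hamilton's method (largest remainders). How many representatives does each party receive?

Zeta=2; Eta=6; Epsilon=6; Beta=2; Gamma=5; Delta=1

Total 36761; standard divisor 36761/22 ≈ 1670.955.
Standard quotas: Zeta 2.4070, Eta 5.9678, Epsilon 5.7769, Beta 1.8133, Gamma 5.0319, Delta 1.0030.
Lower quotas: Zeta 2, Eta 5, Epsilon 5, Beta 1, Gamma 5, Delta 1 (sum 19, leaving 3 seats).
Remainders in descending order: Eta 0.9678, Beta 0.8133, Epsilon 0.7769, Zeta 0.4070, Gamma 0.0319, Delta 0.0030.
The surplus seats go to Eta, Beta, Epsilon.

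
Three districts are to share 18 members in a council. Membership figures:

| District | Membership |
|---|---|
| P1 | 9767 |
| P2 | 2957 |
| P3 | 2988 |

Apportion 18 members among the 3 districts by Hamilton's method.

The standard divisor is 15712/18 ≈ 872.889.
Standard quotas: P1 11.1893, P2 3.3876, P3 3.4231.
Lower quotas: P1 11, P2 3, P3 3 (sum 17, leaving 1 seat).
Remainders in descending order: P3 0.4231, P2 0.3876, P1 0.1893.
Largest remainder: P3 receives the extra seat.

P1 11; P2 3; P3 4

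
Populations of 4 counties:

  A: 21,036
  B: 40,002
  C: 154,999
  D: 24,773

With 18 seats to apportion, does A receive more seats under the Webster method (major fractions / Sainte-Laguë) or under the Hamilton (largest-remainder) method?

Webster

Webster: A 2, B 3, C 11, D 2.
Hamilton: A 1, B 3, C 12, D 2.
A gets 2 under Webster and 1 under Hamilton.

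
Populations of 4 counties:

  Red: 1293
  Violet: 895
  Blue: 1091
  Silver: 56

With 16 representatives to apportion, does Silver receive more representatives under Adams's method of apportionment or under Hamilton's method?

Adams

Adams: Red 6, Violet 4, Blue 5, Silver 1.
Hamilton: Red 6, Violet 5, Blue 5, Silver 0.
Silver gets 1 under Adams and 0 under Hamilton.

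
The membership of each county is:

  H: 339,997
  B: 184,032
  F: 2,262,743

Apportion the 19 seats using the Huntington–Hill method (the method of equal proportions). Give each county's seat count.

With divisor 142431: modified quotas H 2.387, B 1.292, F 15.887.
Geometric-mean thresholds: H √(2·3)=2.449, B √(1·2)=1.414, F √(15·16)=15.492.
Each quota rounded against its threshold gives H 2, B 1, F 16 (total 19).

H 2, B 1, F 16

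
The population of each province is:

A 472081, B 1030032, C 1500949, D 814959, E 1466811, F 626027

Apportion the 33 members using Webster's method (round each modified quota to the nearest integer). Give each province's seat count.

Standard divisor 5910859/33 ≈ 179116.939; standard quotas: A 2.636, B 5.751, C 8.380, D 4.550, E 8.189, F 3.495.
Rounding to the nearest integer gives A 3, B 6, C 8, D 5, E 8, F 3 — total 33, matching the house size, so no adjustment is needed.

A 3, B 6, C 8, D 5, E 8, F 3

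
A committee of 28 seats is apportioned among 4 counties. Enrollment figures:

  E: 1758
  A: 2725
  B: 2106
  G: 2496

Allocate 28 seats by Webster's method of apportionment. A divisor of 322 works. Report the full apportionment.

E 5; A 8; B 7; G 8

With modified divisor 322: modified quotas E 5.460, A 8.463, B 6.540, G 7.752.
Rounding to the nearest integer: E 5, A 8, B 7, G 8 (total 28).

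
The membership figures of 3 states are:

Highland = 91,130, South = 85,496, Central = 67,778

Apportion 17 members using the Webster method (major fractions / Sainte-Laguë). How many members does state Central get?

Standard divisor 244404/17 ≈ 14376.706; standard quotas: Highland 6.339, South 5.947, Central 4.714.
Rounding to the nearest integer gives Highland 6, South 6, Central 5 — total 17, matching the house size, so no adjustment is needed.
Central receives 5.

5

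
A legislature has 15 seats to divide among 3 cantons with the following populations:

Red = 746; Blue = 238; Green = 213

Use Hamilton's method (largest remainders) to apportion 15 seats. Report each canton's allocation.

Red: 9, Blue: 3, Green: 3

Standard divisor: 1197 ÷ 15 ≈ 79.8.
Standard quotas: Red 9.348, Blue 2.982, Green 2.669.
Lower quotas: Red 9, Blue 2, Green 2 (sum 13, leaving 2 seats).
Remainders in descending order: Blue 0.982, Green 0.669, Red 0.348.
Largest remainders: Blue, Green receive the extra seats.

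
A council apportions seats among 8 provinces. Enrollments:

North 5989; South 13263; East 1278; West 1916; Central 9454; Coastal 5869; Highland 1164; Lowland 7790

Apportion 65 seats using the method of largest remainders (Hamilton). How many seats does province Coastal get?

8

Total 46723; standard divisor 46723/65 ≈ 718.815.
Standard quotas: North 8.3318, South 18.4512, East 1.7779, West 2.6655, Central 13.1522, Coastal 8.1648, Highland 1.6193, Lowland 10.8373.
Lower quotas: North 8, South 18, East 1, West 2, Central 13, Coastal 8, Highland 1, Lowland 10 (sum 61, leaving 4 seats).
Remainders in descending order: Lowland 0.8373, East 0.7779, West 0.6655, Highland 0.6193, South 0.4512, North 0.3318, Coastal 0.1648, Central 0.1522.
Largest remainders: Lowland, East, West, Highland receive the extra seats.
Coastal receives 8.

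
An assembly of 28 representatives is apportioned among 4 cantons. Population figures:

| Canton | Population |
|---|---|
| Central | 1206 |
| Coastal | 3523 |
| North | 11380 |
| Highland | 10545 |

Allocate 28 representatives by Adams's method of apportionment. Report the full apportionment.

Central: 2, Coastal: 4, North: 11, Highland: 11

Standard divisor 26654/28 ≈ 951.929; standard quotas: Central 1.267, Coastal 3.701, North 11.955, Highland 11.078.
Rounding up gives 2, 4, 12, 12 = 30 seats, so the divisor must be adjusted.
With modified divisor 1040: modified quotas Central 1.160, Coastal 3.388, North 10.942, Highland 10.139.
Rounding up: Central 2, Coastal 4, North 11, Highland 11 (total 28).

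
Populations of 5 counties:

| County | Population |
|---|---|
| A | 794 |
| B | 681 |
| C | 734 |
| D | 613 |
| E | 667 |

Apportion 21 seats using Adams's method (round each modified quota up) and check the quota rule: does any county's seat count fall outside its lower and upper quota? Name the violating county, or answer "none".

none

Standard quotas: A 4.779, B 4.099, C 4.418, D 3.690, E 4.015.
Adams allocation: A 5, B 4, C 4, D 4, E 4.
Every allocation lies between the lower and upper quota.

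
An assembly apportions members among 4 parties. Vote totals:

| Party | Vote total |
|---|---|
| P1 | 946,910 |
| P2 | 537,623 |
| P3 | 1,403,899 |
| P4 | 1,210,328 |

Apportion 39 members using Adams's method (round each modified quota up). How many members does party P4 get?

Standard divisor 4098760/39 ≈ 105096.41; standard quotas: P1 9.010, P2 5.116, P3 13.358, P4 11.516.
Rounding up gives 10, 6, 14, 12 = 42 seats, so the divisor must be adjusted.
With modified divisor 109000: modified quotas P1 8.687, P2 4.932, P3 12.880, P4 11.104.
Rounding up: P1 9, P2 5, P3 13, P4 12 (total 39).
P4 receives 12.

12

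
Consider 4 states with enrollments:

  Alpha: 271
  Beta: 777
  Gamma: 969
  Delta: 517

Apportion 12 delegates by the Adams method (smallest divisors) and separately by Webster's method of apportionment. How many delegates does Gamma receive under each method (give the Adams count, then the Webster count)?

4 and 5

Adams: Alpha 2, Beta 4, Gamma 4, Delta 2.
Webster: Alpha 1, Beta 4, Gamma 5, Delta 2.
Gamma gets 4 under Adams and 5 under Webster.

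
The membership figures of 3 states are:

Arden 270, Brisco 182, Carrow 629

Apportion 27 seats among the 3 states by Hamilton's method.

Arden: 7, Brisco: 4, Carrow: 16

Total 1081; standard divisor 1081/27 ≈ 40.037.
Standard quotas: Arden 6.744, Brisco 4.546, Carrow 15.710.
Lower quotas: Arden 6, Brisco 4, Carrow 15 (sum 25, leaving 2 seats).
Remainders in descending order: Arden 0.744, Carrow 0.710, Brisco 0.546.
The surplus seats go to Arden, Carrow.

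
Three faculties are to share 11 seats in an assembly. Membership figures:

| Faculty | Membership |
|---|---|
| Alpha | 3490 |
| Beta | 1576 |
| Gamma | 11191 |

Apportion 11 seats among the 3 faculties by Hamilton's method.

Alpha 2, Beta 1, Gamma 8

Total 16257; standard divisor 16257/11 ≈ 1477.909.
Standard quotas: Alpha 2.3614, Beta 1.0664, Gamma 7.5722.
Lower quotas: Alpha 2, Beta 1, Gamma 7 (sum 10, leaving 1 seat).
Remainders in descending order: Gamma 0.5722, Alpha 0.3614, Beta 0.0664.
The surplus seat goes to Gamma.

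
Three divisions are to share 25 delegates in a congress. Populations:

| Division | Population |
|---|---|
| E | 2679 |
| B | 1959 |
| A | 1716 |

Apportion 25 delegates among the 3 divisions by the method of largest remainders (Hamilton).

Total 6354; standard divisor 6354/25 ≈ 254.16.
Standard quotas: E 10.541, B 7.708, A 6.752.
Lower quotas: E 10, B 7, A 6 (sum 23, leaving 2 seats).
Remainders in descending order: A 0.752, B 0.708, E 0.541.
The surplus seats go to A, B.

E 10, B 8, A 7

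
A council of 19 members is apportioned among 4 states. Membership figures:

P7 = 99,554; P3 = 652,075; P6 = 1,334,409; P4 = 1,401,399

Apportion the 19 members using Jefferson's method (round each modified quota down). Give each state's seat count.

Standard divisor 3487437/19 ≈ 183549.316; standard quotas: P7 0.542, P3 3.553, P6 7.270, P4 7.635.
Rounding down gives 0, 3, 7, 7 = 17 seats, so the divisor must be adjusted.
With modified divisor 164900: modified quotas P7 0.604, P3 3.954, P6 8.092, P4 8.498.
Rounding down: P7 0, P3 3, P6 8, P4 8 (total 19).

P7=0, P3=3, P6=8, P4=8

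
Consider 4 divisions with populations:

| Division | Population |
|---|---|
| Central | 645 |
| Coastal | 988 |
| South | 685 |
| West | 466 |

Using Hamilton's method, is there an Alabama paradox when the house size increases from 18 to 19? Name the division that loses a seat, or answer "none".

At 18 seats: Central 4, Coastal 6, South 5, West 3.
At 19 seats: Central 4, Coastal 7, South 5, West 3.
No division's allocation decreased.

none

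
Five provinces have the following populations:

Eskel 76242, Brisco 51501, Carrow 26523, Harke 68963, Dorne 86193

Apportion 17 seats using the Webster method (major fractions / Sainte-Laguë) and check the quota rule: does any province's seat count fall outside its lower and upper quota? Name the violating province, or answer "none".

none

Standard quotas: Eskel 4.189, Brisco 2.830, Carrow 1.457, Harke 3.789, Dorne 4.736.
Webster allocation: Eskel 4, Brisco 3, Carrow 1, Harke 4, Dorne 5.
Every allocation lies between the lower and upper quota.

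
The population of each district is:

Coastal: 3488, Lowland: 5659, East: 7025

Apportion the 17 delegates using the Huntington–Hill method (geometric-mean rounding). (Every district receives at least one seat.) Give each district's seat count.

Coastal 4, Lowland 6, East 7

With divisor 973: modified quotas Coastal 3.585, Lowland 5.816, East 7.220.
Geometric-mean thresholds: Coastal √(3·4)=3.464, Lowland √(5·6)=5.477, East √(7·8)=7.483.
Each quota rounded against its threshold gives Coastal 4, Lowland 6, East 7 (total 17).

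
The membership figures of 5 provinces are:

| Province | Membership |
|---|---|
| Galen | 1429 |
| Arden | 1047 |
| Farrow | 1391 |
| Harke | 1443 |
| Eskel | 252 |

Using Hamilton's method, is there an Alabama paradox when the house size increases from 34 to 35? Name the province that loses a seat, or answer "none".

At 34 seats: Galen 9, Arden 6, Farrow 8, Harke 9, Eskel 2.
At 35 seats: Galen 9, Arden 7, Farrow 9, Harke 9, Eskel 1.
Eskel drops from 2 to 1.

Eskel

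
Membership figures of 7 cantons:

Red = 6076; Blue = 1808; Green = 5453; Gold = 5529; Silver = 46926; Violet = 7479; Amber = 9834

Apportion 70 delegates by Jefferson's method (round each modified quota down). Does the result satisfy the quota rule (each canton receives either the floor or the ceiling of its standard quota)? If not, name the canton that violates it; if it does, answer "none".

Silver

Standard quotas: Red 5.118, Blue 1.523, Green 4.593, Gold 4.657, Silver 39.526, Violet 6.300, Amber 8.283.
Jefferson allocation: Red 5, Blue 1, Green 4, Gold 4, Silver 42, Violet 6, Amber 8.
Silver has quota 39.526 (lower 39, upper 40) but receives 42 — outside the quota interval.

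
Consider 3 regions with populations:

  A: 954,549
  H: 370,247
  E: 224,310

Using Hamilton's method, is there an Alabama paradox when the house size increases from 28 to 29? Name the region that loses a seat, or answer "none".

At 28 seats: A 17, H 7, E 4.
At 29 seats: A 18, H 7, E 4.
No region's allocation decreased.

none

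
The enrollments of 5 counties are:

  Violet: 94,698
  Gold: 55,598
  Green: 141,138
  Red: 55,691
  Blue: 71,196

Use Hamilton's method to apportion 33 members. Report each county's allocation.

Total 418321; standard divisor 418321/33 ≈ 12676.394.
Standard quotas: Violet 7.4704, Gold 4.3859, Green 11.1339, Red 4.3933, Blue 5.6164.
Lower quotas: Violet 7, Gold 4, Green 11, Red 4, Blue 5 (sum 31, leaving 2 seats).
Remainders in descending order: Blue 0.6164, Violet 0.4704, Red 0.3933, Gold 0.3859, Green 0.1339.
The surplus seats go to Blue, Violet.

Violet 8, Gold 4, Green 11, Red 4, Blue 6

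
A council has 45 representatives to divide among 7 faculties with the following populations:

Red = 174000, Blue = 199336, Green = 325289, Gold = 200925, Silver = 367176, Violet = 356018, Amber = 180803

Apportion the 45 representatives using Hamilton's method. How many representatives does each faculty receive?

The standard divisor is 1803547/45 ≈ 40078.822.
Standard quotas: Red 4.3414, Blue 4.9736, Green 8.1162, Gold 5.0132, Silver 9.1613, Violet 8.8829, Amber 4.5112.
Lower quotas: Red 4, Blue 4, Green 8, Gold 5, Silver 9, Violet 8, Amber 4 (sum 42, leaving 3 seats).
Remainders in descending order: Blue 0.9736, Violet 0.8829, Amber 0.5112, Red 0.3414, Silver 0.1613, Green 0.1162, Gold 0.0132.
The surplus seats go to Blue, Violet, Amber.

Red: 4; Blue: 5; Green: 8; Gold: 5; Silver: 9; Violet: 9; Amber: 5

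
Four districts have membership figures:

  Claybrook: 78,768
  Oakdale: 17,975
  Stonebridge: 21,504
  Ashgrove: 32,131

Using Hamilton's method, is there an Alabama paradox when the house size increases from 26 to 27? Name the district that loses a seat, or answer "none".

At 26 seats: Claybrook 14, Oakdale 3, Stonebridge 4, Ashgrove 5.
At 27 seats: Claybrook 14, Oakdale 3, Stonebridge 4, Ashgrove 6.
No district's allocation decreased.

none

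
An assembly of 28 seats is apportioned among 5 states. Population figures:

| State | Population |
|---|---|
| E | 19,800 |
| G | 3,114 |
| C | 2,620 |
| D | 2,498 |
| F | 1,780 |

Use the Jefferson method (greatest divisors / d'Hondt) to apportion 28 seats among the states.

Standard divisor 29812/28 ≈ 1064.714; standard quotas: E 18.597, G 2.925, C 2.461, D 2.346, F 1.672.
Rounding down gives 18, 2, 2, 2, 1 = 25 seats, so the divisor must be adjusted.
With modified divisor 970: modified quotas E 20.412, G 3.210, C 2.701, D 2.575, F 1.835.
Rounding down: E 20, G 3, C 2, D 2, F 1 (total 28).

E 20, G 3, C 2, D 2, F 1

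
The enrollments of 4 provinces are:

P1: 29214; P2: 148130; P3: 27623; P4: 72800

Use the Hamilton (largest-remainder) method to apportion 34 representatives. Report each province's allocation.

P1=4; P2=18; P3=3; P4=9

Standard divisor: 277767 ÷ 34 ≈ 8169.618.
Standard quotas: P1 3.5759, P2 18.1318, P3 3.3812, P4 8.9111.
Lower quotas: P1 3, P2 18, P3 3, P4 8 (sum 32, leaving 2 seats).
Remainders in descending order: P4 0.9111, P1 0.5759, P3 0.3812, P2 0.1318.
Largest remainders: P4, P1 receive the extra seats.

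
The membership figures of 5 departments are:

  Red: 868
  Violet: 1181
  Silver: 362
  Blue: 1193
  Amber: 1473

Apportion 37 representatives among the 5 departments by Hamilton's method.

Total 5077; standard divisor 5077/37 ≈ 137.216.
Standard quotas: Red 6.326, Violet 8.607, Silver 2.638, Blue 8.694, Amber 10.735.
Lower quotas: Red 6, Violet 8, Silver 2, Blue 8, Amber 10 (sum 34, leaving 3 seats).
Remainders in descending order: Amber 0.735, Blue 0.694, Silver 0.638, Violet 0.607, Red 0.326.
The surplus seats go to Amber, Blue, Silver.

Red 6, Violet 8, Silver 3, Blue 9, Amber 11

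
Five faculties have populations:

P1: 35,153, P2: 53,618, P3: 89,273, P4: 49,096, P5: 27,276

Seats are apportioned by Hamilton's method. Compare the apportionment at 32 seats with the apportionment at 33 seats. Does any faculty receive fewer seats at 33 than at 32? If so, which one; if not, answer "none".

P5

At 32 seats: P1 4, P2 7, P3 11, P4 6, P5 4.
At 33 seats: P1 5, P2 7, P3 12, P4 6, P5 3.
P5 drops from 4 to 3.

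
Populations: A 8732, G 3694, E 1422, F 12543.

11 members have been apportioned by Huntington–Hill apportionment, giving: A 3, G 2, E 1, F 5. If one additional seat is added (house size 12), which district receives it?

A

Priority for the next seat is population ÷ (√(s·(s+1))).
Priorities: A 2520.711, G 1508.069, E 1005.506, F 2290.028.
Highest priority: A.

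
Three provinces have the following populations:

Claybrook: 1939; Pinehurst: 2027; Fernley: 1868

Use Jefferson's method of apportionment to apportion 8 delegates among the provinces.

Claybrook 3, Pinehurst 3, Fernley 2

Standard divisor 5834/8 ≈ 729.25; standard quotas: Claybrook 2.659, Pinehurst 2.780, Fernley 2.562.
Rounding down gives 2, 2, 2 = 6 seats, so the divisor must be adjusted.
With modified divisor 630: modified quotas Claybrook 3.078, Pinehurst 3.217, Fernley 2.965.
Rounding down: Claybrook 3, Pinehurst 3, Fernley 2 (total 8).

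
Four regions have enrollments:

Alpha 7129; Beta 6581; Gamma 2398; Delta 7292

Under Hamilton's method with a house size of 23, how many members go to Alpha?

7

Total 23400; standard divisor 23400/23 ≈ 1017.391.
Standard quotas: Alpha 7.0071, Beta 6.4685, Gamma 2.3570, Delta 7.1674.
Lower quotas: Alpha 7, Beta 6, Gamma 2, Delta 7 (sum 22, leaving 1 seat).
Remainders in descending order: Beta 0.4685, Gamma 0.3570, Delta 0.1674, Alpha 0.0071.
Largest remainder: Beta receives the extra seat.
Alpha receives 7.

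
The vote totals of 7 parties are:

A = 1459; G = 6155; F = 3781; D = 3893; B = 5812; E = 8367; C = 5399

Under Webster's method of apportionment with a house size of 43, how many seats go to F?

Standard divisor 34866/43 ≈ 810.837; standard quotas: A 1.799, G 7.591, F 4.663, D 4.801, B 7.168, E 10.319, C 6.659.
Rounding to the nearest integer gives 2, 8, 5, 5, 7, 10, 7 = 44 seats, so the divisor must be adjusted.
With modified divisor 826: modified quotas A 1.766, G 7.452, F 4.577, D 4.713, B 7.036, E 10.130, C 6.536.
Rounding to the nearest integer: A 2, G 7, F 5, D 5, B 7, E 10, C 7 (total 43).
F receives 5.

5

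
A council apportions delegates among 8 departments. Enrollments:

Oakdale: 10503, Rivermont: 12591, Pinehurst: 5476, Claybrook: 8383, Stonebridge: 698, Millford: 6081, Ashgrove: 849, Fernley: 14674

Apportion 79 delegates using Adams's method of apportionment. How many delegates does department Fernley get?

Standard divisor 59255/79 ≈ 750.063; standard quotas: Oakdale 14.003, Rivermont 16.787, Pinehurst 7.301, Claybrook 11.176, Stonebridge 0.931, Millford 8.107, Ashgrove 1.132, Fernley 19.564.
Rounding up gives 15, 17, 8, 12, 1, 9, 2, 20 = 84 seats, so the divisor must be adjusted.
With modified divisor 785: modified quotas Oakdale 13.380, Rivermont 16.039, Pinehurst 6.976, Claybrook 10.679, Stonebridge 0.889, Millford 7.746, Ashgrove 1.082, Fernley 18.693.
Rounding up: Oakdale 14, Rivermont 17, Pinehurst 7, Claybrook 11, Stonebridge 1, Millford 8, Ashgrove 2, Fernley 19 (total 79).
Fernley receives 19.

19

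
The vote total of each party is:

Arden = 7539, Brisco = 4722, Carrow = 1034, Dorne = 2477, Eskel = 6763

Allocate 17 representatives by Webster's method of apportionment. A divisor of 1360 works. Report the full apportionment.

Arden 6, Brisco 3, Carrow 1, Dorne 2, Eskel 5

With modified divisor 1360: modified quotas Arden 5.543, Brisco 3.472, Carrow 0.760, Dorne 1.821, Eskel 4.973.
Rounding to the nearest integer: Arden 6, Brisco 3, Carrow 1, Dorne 2, Eskel 5 (total 17).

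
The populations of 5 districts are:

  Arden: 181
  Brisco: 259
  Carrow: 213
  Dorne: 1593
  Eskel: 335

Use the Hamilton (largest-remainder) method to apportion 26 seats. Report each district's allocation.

Total 2581; standard divisor 2581/26 ≈ 99.269.
Standard quotas: Arden 1.823, Brisco 2.609, Carrow 2.146, Dorne 16.047, Eskel 3.375.
Lower quotas: Arden 1, Brisco 2, Carrow 2, Dorne 16, Eskel 3 (sum 24, leaving 2 seats).
Remainders in descending order: Arden 0.823, Brisco 0.609, Eskel 0.375, Carrow 0.146, Dorne 0.047.
Largest remainders: Arden, Brisco receive the extra seats.

Arden=2; Brisco=3; Carrow=2; Dorne=16; Eskel=3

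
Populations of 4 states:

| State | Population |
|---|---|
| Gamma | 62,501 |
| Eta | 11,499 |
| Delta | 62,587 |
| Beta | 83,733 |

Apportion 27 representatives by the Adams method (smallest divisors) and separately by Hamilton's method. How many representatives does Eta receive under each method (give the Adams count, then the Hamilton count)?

Adams: Gamma 7, Eta 2, Delta 8, Beta 10.
Hamilton: Gamma 8, Eta 1, Delta 8, Beta 10.
Eta gets 2 under Adams and 1 under Hamilton.

2 and 1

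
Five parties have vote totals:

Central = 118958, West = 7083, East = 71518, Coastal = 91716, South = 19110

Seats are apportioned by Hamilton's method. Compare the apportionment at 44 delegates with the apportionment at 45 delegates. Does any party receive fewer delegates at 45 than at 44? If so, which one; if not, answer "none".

At 44 seats: Central 17, West 1, East 10, Coastal 13, South 3.
At 45 seats: Central 17, West 1, East 11, Coastal 13, South 3.
No party's allocation decreased.

none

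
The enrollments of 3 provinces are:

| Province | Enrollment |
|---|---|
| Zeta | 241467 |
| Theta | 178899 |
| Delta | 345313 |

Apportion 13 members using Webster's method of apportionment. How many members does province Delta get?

6

Standard divisor 765679/13 ≈ 58898.385; standard quotas: Zeta 4.100, Theta 3.037, Delta 5.863.
Rounding to the nearest integer gives Zeta 4, Theta 3, Delta 6 — total 13, matching the house size, so no adjustment is needed.
Delta receives 6.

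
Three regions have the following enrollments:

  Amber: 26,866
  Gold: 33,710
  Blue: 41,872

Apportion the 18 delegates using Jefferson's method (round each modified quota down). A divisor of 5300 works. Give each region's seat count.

With modified divisor 5300: modified quotas Amber 5.069, Gold 6.360, Blue 7.900.
Rounding down: Amber 5, Gold 6, Blue 7 (total 18).

Amber: 5, Gold: 6, Blue: 7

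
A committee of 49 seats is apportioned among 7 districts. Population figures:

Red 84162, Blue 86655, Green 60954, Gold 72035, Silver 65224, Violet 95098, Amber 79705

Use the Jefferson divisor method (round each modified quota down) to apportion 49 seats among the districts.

Standard divisor 543833/49 ≈ 11098.633; standard quotas: Red 7.583, Blue 7.808, Green 5.492, Gold 6.490, Silver 5.877, Violet 8.568, Amber 7.182.
Rounding down gives 7, 7, 5, 6, 5, 8, 7 = 45 seats, so the divisor must be adjusted.
With modified divisor 10400: modified quotas Red 8.092, Blue 8.332, Green 5.861, Gold 6.926, Silver 6.272, Violet 9.144, Amber 7.664.
Rounding down: Red 8, Blue 8, Green 5, Gold 6, Silver 6, Violet 9, Amber 7 (total 49).

Red 8; Blue 8; Green 5; Gold 6; Silver 6; Violet 9; Amber 7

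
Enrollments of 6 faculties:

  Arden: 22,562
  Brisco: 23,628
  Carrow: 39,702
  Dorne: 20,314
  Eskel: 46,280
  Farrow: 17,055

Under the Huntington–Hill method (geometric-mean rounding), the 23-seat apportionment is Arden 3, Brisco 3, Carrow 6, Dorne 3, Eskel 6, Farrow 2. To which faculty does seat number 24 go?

Priority for the next seat is population ÷ (√(s·(s+1))).
Priorities: Arden 6513.088, Brisco 6820.816, Carrow 6126.152, Dorne 5864.147, Eskel 7141.159, Farrow 6962.675.
Highest priority: Eskel.

Eskel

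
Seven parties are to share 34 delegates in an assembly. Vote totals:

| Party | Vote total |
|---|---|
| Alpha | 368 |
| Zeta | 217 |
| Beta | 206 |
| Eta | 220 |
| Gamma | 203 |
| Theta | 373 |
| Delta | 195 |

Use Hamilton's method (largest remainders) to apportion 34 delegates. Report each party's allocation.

Total 1782; standard divisor 1782/34 ≈ 52.412.
Standard quotas: Alpha 7.021, Zeta 4.140, Beta 3.930, Eta 4.198, Gamma 3.873, Theta 7.117, Delta 3.721.
Lower quotas: Alpha 7, Zeta 4, Beta 3, Eta 4, Gamma 3, Theta 7, Delta 3 (sum 31, leaving 3 seats).
Remainders in descending order: Beta 0.930, Gamma 0.873, Delta 0.721, Eta 0.198, Zeta 0.140, Theta 0.117, Alpha 0.021.
Largest remainders: Beta, Gamma, Delta receive the extra seats.

Alpha 7; Zeta 4; Beta 4; Eta 4; Gamma 4; Theta 7; Delta 4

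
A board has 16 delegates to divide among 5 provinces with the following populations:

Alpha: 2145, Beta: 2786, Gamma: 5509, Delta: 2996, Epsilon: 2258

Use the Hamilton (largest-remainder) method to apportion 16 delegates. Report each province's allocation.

Alpha: 2; Beta: 3; Gamma: 6; Delta: 3; Epsilon: 2

The standard divisor is 15694/16 ≈ 980.875.
Standard quotas: Alpha 2.1868, Beta 2.8403, Gamma 5.6164, Delta 3.0544, Epsilon 2.3020.
Lower quotas: Alpha 2, Beta 2, Gamma 5, Delta 3, Epsilon 2 (sum 14, leaving 2 seats).
Remainders in descending order: Beta 0.8403, Gamma 0.6164, Epsilon 0.3020, Alpha 0.1868, Delta 0.0544.
The surplus seats go to Beta, Gamma.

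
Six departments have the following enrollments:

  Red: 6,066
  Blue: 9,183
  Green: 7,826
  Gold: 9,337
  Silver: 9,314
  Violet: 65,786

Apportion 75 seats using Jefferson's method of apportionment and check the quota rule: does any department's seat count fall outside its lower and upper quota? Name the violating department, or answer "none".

Standard quotas: Red 4.232, Blue 6.406, Green 5.459, Gold 6.513, Silver 6.497, Violet 45.892.
Jefferson allocation: Red 4, Blue 6, Green 5, Gold 6, Silver 6, Violet 48.
Violet has quota 45.892 (lower 45, upper 46) but receives 48 — outside the quota interval.

Violet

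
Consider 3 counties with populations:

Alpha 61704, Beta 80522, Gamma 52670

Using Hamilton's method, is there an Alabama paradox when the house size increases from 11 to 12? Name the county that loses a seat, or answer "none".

none

At 11 seats: Alpha 3, Beta 5, Gamma 3.
At 12 seats: Alpha 4, Beta 5, Gamma 3.
No county's allocation decreased.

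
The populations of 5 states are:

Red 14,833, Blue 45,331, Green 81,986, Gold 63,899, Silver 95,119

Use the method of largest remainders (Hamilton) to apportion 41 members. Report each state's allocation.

The standard divisor is 301168/41 ≈ 7345.561.
Standard quotas: Red 2.0193, Blue 6.1712, Green 11.1613, Gold 8.6990, Silver 12.9492.
Lower quotas: Red 2, Blue 6, Green 11, Gold 8, Silver 12 (sum 39, leaving 2 seats).
Remainders in descending order: Silver 0.9492, Gold 0.6990, Blue 0.1712, Green 0.1613, Red 0.0193.
Largest remainders: Silver, Gold receive the extra seats.

Red=2, Blue=6, Green=11, Gold=9, Silver=13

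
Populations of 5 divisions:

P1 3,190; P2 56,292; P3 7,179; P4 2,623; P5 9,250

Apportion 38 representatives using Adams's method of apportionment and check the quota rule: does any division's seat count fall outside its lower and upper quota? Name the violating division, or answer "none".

P2

Standard quotas: P1 1.544, P2 27.238, P3 3.474, P4 1.269, P5 4.476.
Adams allocation: P1 2, P2 25, P3 4, P4 2, P5 5.
P2 has quota 27.238 (lower 27, upper 28) but receives 25 — outside the quota interval.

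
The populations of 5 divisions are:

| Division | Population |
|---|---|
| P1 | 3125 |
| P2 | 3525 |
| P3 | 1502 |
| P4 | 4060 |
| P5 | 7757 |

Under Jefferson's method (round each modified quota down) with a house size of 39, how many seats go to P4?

Standard divisor 19969/39 ≈ 512.026; standard quotas: P1 6.103, P2 6.884, P3 2.933, P4 7.929, P5 15.150.
Rounding down gives 6, 6, 2, 7, 15 = 36 seats, so the divisor must be adjusted.
With modified divisor 490: modified quotas P1 6.378, P2 7.194, P3 3.065, P4 8.286, P5 15.831.
Rounding down: P1 6, P2 7, P3 3, P4 8, P5 15 (total 39).
P4 receives 8.

8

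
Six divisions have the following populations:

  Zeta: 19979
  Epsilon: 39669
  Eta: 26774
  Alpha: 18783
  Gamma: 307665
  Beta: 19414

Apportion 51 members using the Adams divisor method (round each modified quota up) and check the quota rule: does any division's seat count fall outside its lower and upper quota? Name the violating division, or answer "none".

Gamma

Standard quotas: Zeta 2.357, Epsilon 4.680, Eta 3.159, Alpha 2.216, Gamma 36.298, Beta 2.290.
Adams allocation: Zeta 3, Epsilon 5, Eta 3, Alpha 3, Gamma 34, Beta 3.
Gamma has quota 36.298 (lower 36, upper 37) but receives 34 — outside the quota interval.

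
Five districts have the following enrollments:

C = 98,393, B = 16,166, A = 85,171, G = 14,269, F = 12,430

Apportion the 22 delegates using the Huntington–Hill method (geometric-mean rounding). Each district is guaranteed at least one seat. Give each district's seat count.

C: 10, B: 2, A: 8, G: 1, F: 1

With divisor 10231: modified quotas C 9.617, B 1.580, A 8.325, G 1.395, F 1.215.
Geometric-mean thresholds: C √(9·10)=9.487, B √(1·2)=1.414, A √(8·9)=8.485, G √(1·2)=1.414, F √(1·2)=1.414.
Each quota rounded against its threshold gives C 10, B 2, A 8, G 1, F 1 (total 22).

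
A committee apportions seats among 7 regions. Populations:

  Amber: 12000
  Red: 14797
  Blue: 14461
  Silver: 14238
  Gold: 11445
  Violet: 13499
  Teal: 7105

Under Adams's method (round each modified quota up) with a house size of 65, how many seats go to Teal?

5

Standard divisor 87545/65 ≈ 1346.846; standard quotas: Amber 8.910, Red 10.986, Blue 10.737, Silver 10.571, Gold 8.498, Violet 10.023, Teal 5.275.
Rounding up gives 9, 11, 11, 11, 9, 11, 6 = 68 seats, so the divisor must be adjusted.
With modified divisor 1427: modified quotas Amber 8.409, Red 10.369, Blue 10.134, Silver 9.978, Gold 8.020, Violet 9.460, Teal 4.979.
Rounding up: Amber 9, Red 11, Blue 11, Silver 10, Gold 9, Violet 10, Teal 5 (total 65).
Teal receives 5.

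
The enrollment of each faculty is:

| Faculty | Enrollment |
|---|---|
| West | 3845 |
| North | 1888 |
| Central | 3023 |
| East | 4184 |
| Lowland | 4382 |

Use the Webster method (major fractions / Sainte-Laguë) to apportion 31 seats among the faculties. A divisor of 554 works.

West 7, North 3, Central 5, East 8, Lowland 8

With modified divisor 554: modified quotas West 6.940, North 3.408, Central 5.457, East 7.552, Lowland 7.910.
Rounding to the nearest integer: West 7, North 3, Central 5, East 8, Lowland 8 (total 31).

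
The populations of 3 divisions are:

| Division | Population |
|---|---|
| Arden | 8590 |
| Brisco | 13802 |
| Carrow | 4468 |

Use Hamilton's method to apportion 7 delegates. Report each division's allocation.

Arden 2, Brisco 4, Carrow 1

The standard divisor is 26860/7 ≈ 3837.143.
Standard quotas: Arden 2.2386, Brisco 3.5969, Carrow 1.1644.
Lower quotas: Arden 2, Brisco 3, Carrow 1 (sum 6, leaving 1 seat).
Remainders in descending order: Brisco 0.5969, Arden 0.2386, Carrow 0.1644.
The surplus seat goes to Brisco.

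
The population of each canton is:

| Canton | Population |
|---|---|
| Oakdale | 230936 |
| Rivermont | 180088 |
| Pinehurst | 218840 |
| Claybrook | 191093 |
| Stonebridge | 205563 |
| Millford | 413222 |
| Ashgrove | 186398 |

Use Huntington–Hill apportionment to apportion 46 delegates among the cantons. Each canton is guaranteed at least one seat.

With divisor 35261: modified quotas Oakdale 6.549, Rivermont 5.107, Pinehurst 6.206, Claybrook 5.419, Stonebridge 5.830, Millford 11.719, Ashgrove 5.286.
Geometric-mean thresholds: Oakdale √(6·7)=6.481, Rivermont √(5·6)=5.477, Pinehurst √(6·7)=6.481, Claybrook √(5·6)=5.477, Stonebridge √(5·6)=5.477, Millford √(11·12)=11.489, Ashgrove √(5·6)=5.477.
Each quota rounded against its threshold gives Oakdale 7, Rivermont 5, Pinehurst 6, Claybrook 5, Stonebridge 6, Millford 12, Ashgrove 5 (total 46).

Oakdale 7; Rivermont 5; Pinehurst 6; Claybrook 5; Stonebridge 6; Millford 12; Ashgrove 5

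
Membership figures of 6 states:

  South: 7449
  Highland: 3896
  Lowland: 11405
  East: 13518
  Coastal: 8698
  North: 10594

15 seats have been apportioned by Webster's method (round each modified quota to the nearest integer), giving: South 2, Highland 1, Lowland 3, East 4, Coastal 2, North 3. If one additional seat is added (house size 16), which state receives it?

Priority for the next seat is population ÷ (current seats + 0.5).
Priorities: South 2979.600, Highland 2597.333, Lowland 3258.571, East 3004.000, Coastal 3479.200, North 3026.857.
Highest priority: Coastal.

Coastal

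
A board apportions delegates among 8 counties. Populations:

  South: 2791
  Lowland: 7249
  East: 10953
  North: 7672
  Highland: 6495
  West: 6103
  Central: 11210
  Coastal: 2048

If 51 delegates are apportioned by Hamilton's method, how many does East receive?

10

Standard divisor: 54521 ÷ 51 ≈ 1069.039.
Standard quotas: South 2.6108, Lowland 6.7809, East 10.2456, North 7.1765, Highland 6.0755, West 5.7089, Central 10.4861, Coastal 1.9157.
Lower quotas: South 2, Lowland 6, East 10, North 7, Highland 6, West 5, Central 10, Coastal 1 (sum 47, leaving 4 seats).
Remainders in descending order: Coastal 0.9157, Lowland 0.7809, West 0.7089, South 0.6108, Central 0.4861, East 0.2456, North 0.1765, Highland 0.0755.
The surplus seats go to Coastal, Lowland, West, South.
East receives 10.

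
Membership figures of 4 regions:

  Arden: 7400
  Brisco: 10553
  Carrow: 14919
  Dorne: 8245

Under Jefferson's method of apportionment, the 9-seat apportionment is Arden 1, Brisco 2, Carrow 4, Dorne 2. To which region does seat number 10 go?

Arden

Priority for the next seat is population ÷ (current seats + 1).
Priorities: Arden 3700.000, Brisco 3517.667, Carrow 2983.800, Dorne 2748.333.
Highest priority: Arden.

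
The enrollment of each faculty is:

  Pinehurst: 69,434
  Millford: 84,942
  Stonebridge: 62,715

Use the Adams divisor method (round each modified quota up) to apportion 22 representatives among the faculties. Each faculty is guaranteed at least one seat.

Pinehurst: 7, Millford: 9, Stonebridge: 6

Standard divisor 217091/22 ≈ 9867.773; standard quotas: Pinehurst 7.036, Millford 8.608, Stonebridge 6.356.
Rounding up gives 8, 9, 7 = 24 seats, so the divisor must be adjusted.
With modified divisor 10500: modified quotas Pinehurst 6.613, Millford 8.090, Stonebridge 5.973.
Rounding up: Pinehurst 7, Millford 9, Stonebridge 6 (total 22).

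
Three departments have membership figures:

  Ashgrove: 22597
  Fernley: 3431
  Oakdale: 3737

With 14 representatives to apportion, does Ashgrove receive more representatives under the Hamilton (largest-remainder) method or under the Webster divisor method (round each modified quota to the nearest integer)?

Hamilton

Hamilton: Ashgrove 11, Fernley 1, Oakdale 2.
Webster: Ashgrove 10, Fernley 2, Oakdale 2.
Ashgrove gets 11 under Hamilton and 10 under Webster.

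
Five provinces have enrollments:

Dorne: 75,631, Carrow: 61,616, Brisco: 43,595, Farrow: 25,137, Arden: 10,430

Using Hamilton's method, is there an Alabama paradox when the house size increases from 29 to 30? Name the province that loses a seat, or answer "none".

Arden

At 29 seats: Dorne 10, Carrow 8, Brisco 6, Farrow 3, Arden 2.
At 30 seats: Dorne 10, Carrow 9, Brisco 6, Farrow 4, Arden 1.
Arden drops from 2 to 1.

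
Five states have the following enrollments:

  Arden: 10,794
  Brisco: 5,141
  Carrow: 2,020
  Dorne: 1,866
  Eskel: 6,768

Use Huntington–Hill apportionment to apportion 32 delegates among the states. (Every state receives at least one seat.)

With divisor 812: modified quotas Arden 13.293, Brisco 6.331, Carrow 2.488, Dorne 2.298, Eskel 8.335.
Geometric-mean thresholds: Arden √(13·14)=13.491, Brisco √(6·7)=6.481, Carrow √(2·3)=2.449, Dorne √(2·3)=2.449, Eskel √(8·9)=8.485.
Each quota rounded against its threshold gives Arden 13, Brisco 6, Carrow 3, Dorne 2, Eskel 8 (total 32).

Arden=13; Brisco=6; Carrow=3; Dorne=2; Eskel=8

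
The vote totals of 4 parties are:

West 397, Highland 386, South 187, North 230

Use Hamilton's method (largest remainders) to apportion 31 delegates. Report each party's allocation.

West=10, Highland=10, South=5, North=6

Standard divisor: 1200 ÷ 31 ≈ 38.71.
Standard quotas: West 10.256, Highland 9.972, South 4.831, North 5.942.
Lower quotas: West 10, Highland 9, South 4, North 5 (sum 28, leaving 3 seats).
Remainders in descending order: Highland 0.972, North 0.942, South 0.831, West 0.256.
Largest remainders: Highland, North, South receive the extra seats.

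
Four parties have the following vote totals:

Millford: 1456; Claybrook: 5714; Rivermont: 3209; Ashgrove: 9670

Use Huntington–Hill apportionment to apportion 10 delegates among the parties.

With divisor 2216: modified quotas Millford 0.657, Claybrook 2.579, Rivermont 1.448, Ashgrove 4.364.
Geometric-mean thresholds: Millford (min 1), Claybrook √(2·3)=2.449, Rivermont √(1·2)=1.414, Ashgrove √(4·5)=4.472.
Each quota rounded against its threshold gives Millford 1, Claybrook 3, Rivermont 2, Ashgrove 4 (total 10).

Millford 1, Claybrook 3, Rivermont 2, Ashgrove 4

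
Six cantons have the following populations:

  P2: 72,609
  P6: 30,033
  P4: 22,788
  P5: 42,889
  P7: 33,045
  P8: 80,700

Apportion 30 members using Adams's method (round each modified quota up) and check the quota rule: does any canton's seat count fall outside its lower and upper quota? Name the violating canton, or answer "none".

none

Standard quotas: P2 7.723, P6 3.194, P4 2.424, P5 4.562, P7 3.515, P8 8.583.
Adams allocation: P2 7, P6 3, P4 3, P5 5, P7 4, P8 8.
Every allocation lies between the lower and upper quota.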